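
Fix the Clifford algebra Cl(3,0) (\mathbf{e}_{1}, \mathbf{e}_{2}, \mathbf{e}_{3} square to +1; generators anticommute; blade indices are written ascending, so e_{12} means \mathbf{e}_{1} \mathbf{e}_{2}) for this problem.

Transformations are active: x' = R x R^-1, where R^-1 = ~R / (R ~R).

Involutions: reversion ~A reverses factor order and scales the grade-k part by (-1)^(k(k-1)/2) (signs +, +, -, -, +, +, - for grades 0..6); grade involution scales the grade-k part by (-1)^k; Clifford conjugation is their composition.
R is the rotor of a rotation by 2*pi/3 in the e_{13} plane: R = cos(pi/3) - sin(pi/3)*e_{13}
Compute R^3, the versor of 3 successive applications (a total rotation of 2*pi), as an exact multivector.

The rotor phase is half the rotation angle and phases add under composition, so 3 steps in the e_{13} plane accumulate phase 3*(pi/3) = \pi: R^3 = cos(\pi) - sin(\pi)*e_{13}.
cos(\pi) = -1 and sin(\pi) = 0, so R^3 = -1. The total rotation 2*pi is 1 full turn, so every vector returns to itself, yet the rotor is -1, on the OTHER sheet of the double cover (an odd number of 2*pi turns).
Answer: -1


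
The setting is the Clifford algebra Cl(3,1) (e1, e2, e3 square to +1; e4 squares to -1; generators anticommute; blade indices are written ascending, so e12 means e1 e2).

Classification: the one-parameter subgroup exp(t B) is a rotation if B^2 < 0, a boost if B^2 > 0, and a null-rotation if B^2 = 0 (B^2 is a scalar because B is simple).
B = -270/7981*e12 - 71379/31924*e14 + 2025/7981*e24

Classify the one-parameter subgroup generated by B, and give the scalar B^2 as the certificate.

B^2 term by term: the squares give (-270/7981)^2*(e12)^2 + (-71379/31924)^2*(e14)^2 + (2025/7981)^2*(e24)^2 = 72900/63696361*(-1) + 5094961641/1019141776*(+1) + 4100625/63696361*(+1) = 81/16 (each basis 2-blade squares to minus the product of its generators' squares); cross terms between blades sharing an index anticommute and cancel. So B^2 = 81/16.
Answer: boost, certificate B^2 = 81/16. The class reads off the invariant scalar 81/16 directly.


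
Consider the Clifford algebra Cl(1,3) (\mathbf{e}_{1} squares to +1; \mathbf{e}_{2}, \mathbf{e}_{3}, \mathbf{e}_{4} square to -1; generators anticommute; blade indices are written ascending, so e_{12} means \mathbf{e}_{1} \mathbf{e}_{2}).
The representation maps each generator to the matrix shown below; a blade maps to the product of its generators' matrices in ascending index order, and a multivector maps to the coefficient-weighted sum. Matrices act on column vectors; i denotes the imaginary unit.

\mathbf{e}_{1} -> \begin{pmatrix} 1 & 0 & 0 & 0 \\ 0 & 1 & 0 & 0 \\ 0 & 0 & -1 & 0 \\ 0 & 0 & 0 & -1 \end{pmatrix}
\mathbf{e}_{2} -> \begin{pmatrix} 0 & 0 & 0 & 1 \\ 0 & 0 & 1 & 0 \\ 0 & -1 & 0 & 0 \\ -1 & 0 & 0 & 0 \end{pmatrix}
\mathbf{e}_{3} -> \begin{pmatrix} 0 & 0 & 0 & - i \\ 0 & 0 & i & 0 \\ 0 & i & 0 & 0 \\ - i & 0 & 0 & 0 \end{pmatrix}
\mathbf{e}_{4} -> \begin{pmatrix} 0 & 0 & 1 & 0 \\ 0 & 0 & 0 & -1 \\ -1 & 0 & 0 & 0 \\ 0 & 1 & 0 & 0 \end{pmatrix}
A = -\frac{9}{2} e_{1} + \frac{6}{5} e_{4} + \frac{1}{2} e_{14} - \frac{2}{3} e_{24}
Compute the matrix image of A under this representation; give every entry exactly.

Bivector images (products of the table entries): rho(e_{14}) = rho(\mathbf{e}_{1})rho(\mathbf{e}_{4}) = \begin{pmatrix} 0 & 0 & 1 & 0 \\ 0 & 0 & 0 & -1 \\ 1 & 0 & 0 & 0 \\ 0 & -1 & 0 & 0 \end{pmatrix}; rho(e_{24}) = rho(\mathbf{e}_{2})rho(\mathbf{e}_{4}) = \begin{pmatrix} 0 & 1 & 0 & 0 \\ -1 & 0 & 0 & 0 \\ 0 & 0 & 0 & 1 \\ 0 & 0 & -1 & 0 \end{pmatrix}.
M = (-\frac{9}{2})*rho(e_{1}) + (\frac{6}{5})*rho(e_{4}) + (\frac{1}{2})*rho(e_{14}) + (-\frac{2}{3})*rho(e_{24}), summed entrywise:
Answer: \begin{pmatrix} - \frac{9}{2} & - \frac{2}{3} & \frac{17}{10} & 0 \\ \frac{2}{3} & - \frac{9}{2} & 0 & - \frac{17}{10} \\ - \frac{7}{10} & 0 & \frac{9}{2} & - \frac{2}{3} \\ 0 & \frac{7}{10} & \frac{2}{3} & \frac{9}{2} \end{pmatrix}


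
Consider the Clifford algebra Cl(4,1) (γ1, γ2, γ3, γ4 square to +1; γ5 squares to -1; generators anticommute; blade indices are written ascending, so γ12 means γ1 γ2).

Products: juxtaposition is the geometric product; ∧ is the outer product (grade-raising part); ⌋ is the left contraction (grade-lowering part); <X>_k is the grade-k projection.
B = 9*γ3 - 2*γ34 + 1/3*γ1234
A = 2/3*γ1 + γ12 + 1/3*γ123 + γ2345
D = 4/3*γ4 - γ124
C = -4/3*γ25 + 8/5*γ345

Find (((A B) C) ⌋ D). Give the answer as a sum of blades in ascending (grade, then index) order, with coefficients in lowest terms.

step 1: -1/9*γ4 + 3*γ12 + 6*γ13 + 1/3*γ15 + 2*γ25 - 1/3*γ34 + 9*γ123 - 2/3*γ124 - 4/3*γ134 + 2/9*γ234 + 9*γ245 - 2*γ1234
step 2: -8/3 + 12*γ4 + 8/15*γ5 - 4/9*γ12 - 28/15*γ15 + 72/5*γ23 - 16/45*γ25 + 8/45*γ35 + 16/5*γ125 - 8/15*γ134 + 12*γ135 + 392/45*γ145 - 16/5*γ234 - 4/27*γ245 - 8/27*γ345 + 136/15*γ1235 + 72/5*γ1245 + 8/3*γ1345 + 4/9*γ2345 + 296/45*γ12345
step 3: 16 - 4*γ4 - 12*γ12 + 8/3*γ124
Answer: 16 - 4*γ4 - 12*γ12 + 8/3*γ124


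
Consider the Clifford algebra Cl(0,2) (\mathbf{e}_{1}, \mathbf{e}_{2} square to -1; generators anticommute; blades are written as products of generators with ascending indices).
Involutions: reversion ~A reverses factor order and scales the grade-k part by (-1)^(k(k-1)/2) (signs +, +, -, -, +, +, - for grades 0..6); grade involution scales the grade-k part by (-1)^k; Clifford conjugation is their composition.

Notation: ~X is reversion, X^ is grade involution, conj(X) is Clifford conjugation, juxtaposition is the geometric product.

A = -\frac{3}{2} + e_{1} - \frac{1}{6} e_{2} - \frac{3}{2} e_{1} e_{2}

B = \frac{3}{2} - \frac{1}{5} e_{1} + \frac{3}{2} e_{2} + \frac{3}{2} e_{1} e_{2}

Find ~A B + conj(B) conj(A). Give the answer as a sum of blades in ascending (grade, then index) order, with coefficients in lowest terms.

first term: -\frac{81}{20} - \frac{7}{10} e_{1} - \frac{43}{10} e_{2} + \frac{22}{15} e_{1} e_{2}
second term: \frac{9}{20} - \frac{19}{5} e_{1} + \frac{37}{10} e_{2} + \frac{91}{30} e_{1} e_{2}
Answer: -\frac{18}{5} - \frac{9}{2} e_{1} - \frac{3}{5} e_{2} + \frac{9}{2} e_{1} e_{2}


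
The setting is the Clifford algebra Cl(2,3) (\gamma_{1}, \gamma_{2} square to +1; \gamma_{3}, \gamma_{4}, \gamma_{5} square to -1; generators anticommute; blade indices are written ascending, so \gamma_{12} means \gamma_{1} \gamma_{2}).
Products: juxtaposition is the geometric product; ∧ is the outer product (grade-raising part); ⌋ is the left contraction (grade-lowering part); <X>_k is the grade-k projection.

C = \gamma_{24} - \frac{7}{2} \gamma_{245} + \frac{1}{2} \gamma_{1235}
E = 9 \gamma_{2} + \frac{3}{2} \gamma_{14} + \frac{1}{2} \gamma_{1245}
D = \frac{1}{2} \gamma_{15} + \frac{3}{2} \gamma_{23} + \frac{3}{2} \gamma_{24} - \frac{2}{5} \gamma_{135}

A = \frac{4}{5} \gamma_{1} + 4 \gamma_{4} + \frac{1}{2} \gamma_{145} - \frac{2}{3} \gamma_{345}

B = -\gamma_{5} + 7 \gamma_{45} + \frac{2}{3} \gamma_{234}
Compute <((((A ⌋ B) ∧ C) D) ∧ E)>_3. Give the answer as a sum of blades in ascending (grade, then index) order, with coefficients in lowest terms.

step 1: -28 \gamma_{5} - \frac{8}{3} \gamma_{23}
step 2: -28 \gamma_{245}
step 3: -42 \gamma_{5} - 14 \gamma_{124} - 42 \gamma_{345} + \frac{56}{5} \gamma_{1234}
step 4: 378 \gamma_{25} - 63 \gamma_{145} + 378 \gamma_{2345}
step 5: -63 \gamma_{145}
Answer: -63 \gamma_{145}


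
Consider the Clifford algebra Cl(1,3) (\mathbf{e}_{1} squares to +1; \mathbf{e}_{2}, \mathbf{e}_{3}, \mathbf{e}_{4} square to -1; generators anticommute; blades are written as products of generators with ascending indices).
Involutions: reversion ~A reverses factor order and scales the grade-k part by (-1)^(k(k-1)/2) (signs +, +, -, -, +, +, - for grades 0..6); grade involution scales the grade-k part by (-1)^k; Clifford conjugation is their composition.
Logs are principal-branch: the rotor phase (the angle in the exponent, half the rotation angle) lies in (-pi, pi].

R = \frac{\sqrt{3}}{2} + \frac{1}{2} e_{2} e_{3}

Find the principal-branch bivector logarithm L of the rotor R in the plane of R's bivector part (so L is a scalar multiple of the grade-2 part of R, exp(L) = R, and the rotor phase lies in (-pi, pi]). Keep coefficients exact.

The scalar part of R is \frac{\sqrt{3}}{2}, so the principal-branch rotor phase is pinned; divide the bivector part by its sine to get the unit plane — L is the phase times that plane.
Concretely: cos(phase) = \frac{\sqrt{3}}{2} gives phase = ±\frac{\pi}{6}, and since phase/sin(phase) is even the sign is immaterial: L = (phase/sin(phase)) * <R>_2 = (\frac{\pi}{3}) * <R>_2.
Answer: \frac{\pi}{6} e_{2} e_{3}


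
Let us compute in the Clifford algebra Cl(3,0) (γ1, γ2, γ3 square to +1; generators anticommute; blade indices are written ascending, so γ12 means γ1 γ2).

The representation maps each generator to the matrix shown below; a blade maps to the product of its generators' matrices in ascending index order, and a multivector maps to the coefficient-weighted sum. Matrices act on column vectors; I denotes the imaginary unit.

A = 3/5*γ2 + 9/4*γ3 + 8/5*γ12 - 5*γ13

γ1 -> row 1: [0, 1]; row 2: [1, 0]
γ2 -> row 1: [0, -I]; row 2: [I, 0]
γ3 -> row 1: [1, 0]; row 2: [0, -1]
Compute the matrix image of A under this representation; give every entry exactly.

Bivector images (products of the table entries): rho(γ12) = rho(γ1)rho(γ2) = row 1: [I, 0]; row 2: [0, -I]; rho(γ13) = rho(γ1)rho(γ3) = row 1: [0, -1]; row 2: [1, 0].
M = (3/5)*rho(γ2) + (9/4)*rho(γ3) + (8/5)*rho(γ12) + (-5)*rho(γ13), summed entrywise:
Answer: row 1: [9/4 + 8*I/5, 5 - 3*I/5]; row 2: [-5 + 3*I/5, -9/4 - 8*I/5]


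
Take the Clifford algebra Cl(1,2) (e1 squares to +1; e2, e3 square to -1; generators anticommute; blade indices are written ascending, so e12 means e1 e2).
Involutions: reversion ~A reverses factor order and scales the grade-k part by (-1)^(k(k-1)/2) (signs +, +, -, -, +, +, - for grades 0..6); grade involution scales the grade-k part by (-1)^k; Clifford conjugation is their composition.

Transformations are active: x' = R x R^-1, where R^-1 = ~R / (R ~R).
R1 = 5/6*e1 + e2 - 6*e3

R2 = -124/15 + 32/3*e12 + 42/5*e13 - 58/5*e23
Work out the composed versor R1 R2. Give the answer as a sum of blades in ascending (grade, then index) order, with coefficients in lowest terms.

Distribute over the terms of R1 (each basis-blade product reordered to ascending indices, repeated generators contracted through their squares):
(5/6*e1) R2 = -62/9*e1 + 80/9*e2 + 7*e3 - 29/3*e123
(e2) R2 = 32/3*e1 - 124/15*e2 + 58/5*e3 - 42/5*e123
(-6*e3) R2 = -252/5*e1 + 348/5*e2 + 248/5*e3 - 64*e123
Summing the partial products and collecting blades:
Answer: -2098/45*e1 + 632/9*e2 + 341/5*e3 - 1231/15*e123


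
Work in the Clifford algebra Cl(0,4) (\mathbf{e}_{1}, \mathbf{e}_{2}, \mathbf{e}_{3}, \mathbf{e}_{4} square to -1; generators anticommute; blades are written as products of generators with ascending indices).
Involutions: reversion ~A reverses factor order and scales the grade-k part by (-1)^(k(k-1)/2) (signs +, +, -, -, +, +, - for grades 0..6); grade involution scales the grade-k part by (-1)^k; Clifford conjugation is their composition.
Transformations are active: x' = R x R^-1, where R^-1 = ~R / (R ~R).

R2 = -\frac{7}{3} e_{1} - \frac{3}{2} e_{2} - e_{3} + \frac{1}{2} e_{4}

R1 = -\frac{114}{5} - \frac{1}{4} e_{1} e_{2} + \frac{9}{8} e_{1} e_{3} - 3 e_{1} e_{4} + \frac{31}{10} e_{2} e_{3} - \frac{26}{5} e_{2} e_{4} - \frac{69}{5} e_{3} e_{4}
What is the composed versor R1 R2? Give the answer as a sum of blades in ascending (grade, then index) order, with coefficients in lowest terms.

Distribute over the terms of R2 (each basis-blade product reordered to ascending indices, repeated generators contracted through their squares):
R1 (-\frac{7}{3} e_{1}) = \frac{266}{5} e_{1} + \frac{7}{12} e_{2} - \frac{21}{8} e_{3} + 7 e_{4} - \frac{217}{30} e_{1} e_{2} e_{3} + \frac{182}{15} e_{1} e_{2} e_{4} + \frac{161}{5} e_{1} e_{3} e_{4}
R1 (-\frac{3}{2} e_{2}) = -\frac{3}{8} e_{1} + \frac{171}{5} e_{2} - \frac{93}{20} e_{3} + \frac{39}{5} e_{4} + \frac{27}{16} e_{1} e_{2} e_{3} - \frac{9}{2} e_{1} e_{2} e_{4} + \frac{207}{10} e_{2} e_{3} e_{4}
R1 (-e_{3}) = \frac{9}{8} e_{1} + \frac{31}{10} e_{2} + \frac{114}{5} e_{3} + \frac{69}{5} e_{4} + \frac{1}{4} e_{1} e_{2} e_{3} - 3 e_{1} e_{3} e_{4} - \frac{26}{5} e_{2} e_{3} e_{4}
R1 (\frac{1}{2} e_{4}) = \frac{3}{2} e_{1} + \frac{13}{5} e_{2} + \frac{69}{10} e_{3} - \frac{57}{5} e_{4} - \frac{1}{8} e_{1} e_{2} e_{4} + \frac{9}{16} e_{1} e_{3} e_{4} + \frac{31}{20} e_{2} e_{3} e_{4}
Summing the partial products and collecting blades:
Answer: \frac{1109}{20} e_{1} + \frac{2429}{60} e_{2} + \frac{897}{40} e_{3} + \frac{86}{5} e_{4} - \frac{1271}{240} e_{1} e_{2} e_{3} + \frac{901}{120} e_{1} e_{2} e_{4} + \frac{2381}{80} e_{1} e_{3} e_{4} + \frac{341}{20} e_{2} e_{3} e_{4}


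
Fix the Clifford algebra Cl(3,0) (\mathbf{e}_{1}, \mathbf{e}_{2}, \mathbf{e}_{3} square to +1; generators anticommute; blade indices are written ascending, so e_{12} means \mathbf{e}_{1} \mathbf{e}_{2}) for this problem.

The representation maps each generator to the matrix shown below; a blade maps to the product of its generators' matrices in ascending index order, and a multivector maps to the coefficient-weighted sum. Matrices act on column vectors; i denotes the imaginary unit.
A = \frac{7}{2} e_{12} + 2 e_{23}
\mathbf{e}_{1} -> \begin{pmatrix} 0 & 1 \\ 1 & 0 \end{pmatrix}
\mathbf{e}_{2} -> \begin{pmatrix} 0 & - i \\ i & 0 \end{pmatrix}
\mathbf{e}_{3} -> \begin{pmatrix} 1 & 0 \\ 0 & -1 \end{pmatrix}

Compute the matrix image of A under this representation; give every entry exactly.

Bivector images (products of the table entries): rho(e_{12}) = rho(\mathbf{e}_{1})rho(\mathbf{e}_{2}) = \begin{pmatrix} i & 0 \\ 0 & - i \end{pmatrix}; rho(e_{23}) = rho(\mathbf{e}_{2})rho(\mathbf{e}_{3}) = \begin{pmatrix} 0 & i \\ i & 0 \end{pmatrix}.
M = (\frac{7}{2})*rho(e_{12}) + (2)*rho(e_{23}), summed entrywise:
Answer: \begin{pmatrix} \frac{7 i}{2} & 2 i \\ 2 i & - \frac{7 i}{2} \end{pmatrix}


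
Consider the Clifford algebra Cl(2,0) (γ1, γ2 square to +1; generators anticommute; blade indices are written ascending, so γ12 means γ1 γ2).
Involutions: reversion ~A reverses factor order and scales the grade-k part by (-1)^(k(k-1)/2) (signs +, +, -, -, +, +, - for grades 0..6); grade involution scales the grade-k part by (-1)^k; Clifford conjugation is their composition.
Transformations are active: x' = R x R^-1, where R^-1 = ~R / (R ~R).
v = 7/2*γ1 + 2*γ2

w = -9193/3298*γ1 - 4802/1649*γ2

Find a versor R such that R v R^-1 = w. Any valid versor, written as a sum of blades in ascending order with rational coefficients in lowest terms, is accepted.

Sketch: the shared square 65/4 makes R = v + w = 1175/1649*γ1 - 1504/1649*γ2 the natural versor; its sandwich fixes that direction, negates (v - w)/2, and sends v to w.
Answer: 1175/1649*γ1 - 1504/1649*γ2


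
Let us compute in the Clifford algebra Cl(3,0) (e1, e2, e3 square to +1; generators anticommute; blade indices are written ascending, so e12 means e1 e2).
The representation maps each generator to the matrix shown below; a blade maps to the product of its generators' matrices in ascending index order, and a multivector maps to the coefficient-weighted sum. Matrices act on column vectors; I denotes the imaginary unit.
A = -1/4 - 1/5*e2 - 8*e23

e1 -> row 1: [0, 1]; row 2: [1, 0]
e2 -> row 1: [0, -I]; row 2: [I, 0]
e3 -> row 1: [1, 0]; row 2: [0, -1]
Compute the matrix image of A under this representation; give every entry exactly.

Bivector images (products of the table entries): rho(e23) = rho(e2)rho(e3) = row 1: [0, I]; row 2: [I, 0].
M = (-1/4)*1 + (-1/5)*rho(e2) + (-8)*rho(e23), summed entrywise (1 is the identity matrix):
Answer: row 1: [-1/4, -39*I/5]; row 2: [-41*I/5, -1/4]


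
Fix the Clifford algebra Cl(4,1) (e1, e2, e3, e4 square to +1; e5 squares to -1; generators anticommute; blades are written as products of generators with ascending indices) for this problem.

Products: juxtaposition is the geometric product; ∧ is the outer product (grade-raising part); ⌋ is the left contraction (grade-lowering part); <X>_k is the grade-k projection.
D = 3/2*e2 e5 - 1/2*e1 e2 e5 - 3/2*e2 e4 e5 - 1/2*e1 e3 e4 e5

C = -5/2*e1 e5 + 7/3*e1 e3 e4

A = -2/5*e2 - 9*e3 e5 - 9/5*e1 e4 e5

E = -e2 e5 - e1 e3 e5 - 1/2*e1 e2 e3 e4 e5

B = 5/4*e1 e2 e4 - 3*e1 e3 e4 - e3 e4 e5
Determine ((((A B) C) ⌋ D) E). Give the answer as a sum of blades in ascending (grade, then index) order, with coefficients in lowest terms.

step 1: -9*e4 + 9/5*e1 e3 + 1/2*e1 e4 + 9/4*e2 e5 - 27/5*e3 e5 + 27*e1 e4 e5 - 6/5*e1 e2 e3 e4 + 2/5*e2 e3 e4 e5 + 45/4*e1 e2 e3 e4 e5
step 2: -14/5*e2 + 7/6*e3 + 633/10*e4 + 45/8*e1 e2 - 69/2*e1 e3 - 105/4*e2 e5 - 117/2*e3 e5 + 5/4*e4 e5 - 14/15*e1 e2 e5 - 351/10*e1 e4 e5 + 225/8*e2 e3 e4 + e1 e2 e3 e4 - 3*e2 e3 e4 e5 + 21/4*e1 e2 e3 e4 e5
step 3: -4669/120 + 105/8*e1 - 15/8*e2 + 351/20*e3 - 315/8*e4 - 111/80*e5 - 5/8*e1 e3 - 117/4*e1 e4 - 7/5*e1 e5 + 1899/20*e2 e5 - 261/20*e4 e5 - 633/20*e1 e3 e5 + 7/12*e1 e4 e5
step 4: -633/10 + 111/80*e2 - 7/5*e3 + 5/4*e5 + 7/5*e1 e2 - 111/80*e1 e3 + 351/20*e1 e5 - 7/24*e2 e3 - 231/8*e2 e4 + 4669/120*e2 e5 + 7/12*e3 e4 - 105/8*e3 e5 - 4803/40*e1 e2 e3 + 7/12*e1 e2 e4 - 105/8*e1 e2 e5 - 2421/40*e1 e3 e4 + 4669/120*e1 e3 e5 - 7/10*e2 e3 e4 + 117/40*e2 e3 e5 - 625/16*e2 e4 e5 + 117/4*e3 e4 e5 - 111/160*e1 e2 e3 e4 - 355/16*e1 e2 e3 e5 - 1521/40*e1 e2 e4 e5 + 615/16*e1 e3 e4 e5 - 105/16*e2 e3 e4 e5 + 4669/240*e1 e2 e3 e4 e5
Answer: -633/10 + 111/80*e2 - 7/5*e3 + 5/4*e5 + 7/5*e1 e2 - 111/80*e1 e3 + 351/20*e1 e5 - 7/24*e2 e3 - 231/8*e2 e4 + 4669/120*e2 e5 + 7/12*e3 e4 - 105/8*e3 e5 - 4803/40*e1 e2 e3 + 7/12*e1 e2 e4 - 105/8*e1 e2 e5 - 2421/40*e1 e3 e4 + 4669/120*e1 e3 e5 - 7/10*e2 e3 e4 + 117/40*e2 e3 e5 - 625/16*e2 e4 e5 + 117/4*e3 e4 e5 - 111/160*e1 e2 e3 e4 - 355/16*e1 e2 e3 e5 - 1521/40*e1 e2 e4 e5 + 615/16*e1 e3 e4 e5 - 105/16*e2 e3 e4 e5 + 4669/240*e1 e2 e3 e4 e5


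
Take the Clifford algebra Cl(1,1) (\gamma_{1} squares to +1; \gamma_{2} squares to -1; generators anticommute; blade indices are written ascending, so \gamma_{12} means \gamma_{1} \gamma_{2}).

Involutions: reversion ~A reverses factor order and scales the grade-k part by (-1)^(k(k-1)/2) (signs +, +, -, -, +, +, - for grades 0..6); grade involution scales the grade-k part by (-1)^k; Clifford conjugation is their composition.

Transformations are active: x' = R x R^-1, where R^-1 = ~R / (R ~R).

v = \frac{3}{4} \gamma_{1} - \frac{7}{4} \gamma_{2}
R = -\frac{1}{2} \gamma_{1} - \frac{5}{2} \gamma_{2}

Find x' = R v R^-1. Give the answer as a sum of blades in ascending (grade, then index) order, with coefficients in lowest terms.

~R = -\frac{1}{2} \gamma_{1} - \frac{5}{2} \gamma_{2}, and R ~R = -6, so R^-1 = ~R / (-6).
R v = -\frac{19}{4} + \frac{11}{4} \gamma_{12}
Answer: -\frac{37}{24} \gamma_{1} - \frac{53}{24} \gamma_{2}


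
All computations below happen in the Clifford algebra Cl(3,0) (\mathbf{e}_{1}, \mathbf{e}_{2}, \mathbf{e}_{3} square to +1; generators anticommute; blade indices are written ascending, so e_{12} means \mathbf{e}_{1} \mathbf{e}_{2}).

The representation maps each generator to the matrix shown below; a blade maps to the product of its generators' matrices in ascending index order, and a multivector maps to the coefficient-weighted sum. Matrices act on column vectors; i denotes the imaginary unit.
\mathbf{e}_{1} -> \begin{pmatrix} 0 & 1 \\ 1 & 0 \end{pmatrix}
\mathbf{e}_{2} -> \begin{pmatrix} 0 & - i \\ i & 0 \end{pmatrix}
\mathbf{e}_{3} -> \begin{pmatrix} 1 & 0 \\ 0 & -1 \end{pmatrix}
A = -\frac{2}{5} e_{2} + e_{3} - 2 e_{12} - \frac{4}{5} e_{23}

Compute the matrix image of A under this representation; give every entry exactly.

Bivector images (products of the table entries): rho(e_{12}) = rho(\mathbf{e}_{1})rho(\mathbf{e}_{2}) = \begin{pmatrix} i & 0 \\ 0 & - i \end{pmatrix}; rho(e_{23}) = rho(\mathbf{e}_{2})rho(\mathbf{e}_{3}) = \begin{pmatrix} 0 & i \\ i & 0 \end{pmatrix}.
M = (-\frac{2}{5})*rho(e_{2}) + (1)*rho(e_{3}) + (-2)*rho(e_{12}) + (-\frac{4}{5})*rho(e_{23}), summed entrywise:
Answer: \begin{pmatrix} 1 - 2 i & - \frac{2 i}{5} \\ - \frac{6 i}{5} & -1 + 2 i \end{pmatrix}


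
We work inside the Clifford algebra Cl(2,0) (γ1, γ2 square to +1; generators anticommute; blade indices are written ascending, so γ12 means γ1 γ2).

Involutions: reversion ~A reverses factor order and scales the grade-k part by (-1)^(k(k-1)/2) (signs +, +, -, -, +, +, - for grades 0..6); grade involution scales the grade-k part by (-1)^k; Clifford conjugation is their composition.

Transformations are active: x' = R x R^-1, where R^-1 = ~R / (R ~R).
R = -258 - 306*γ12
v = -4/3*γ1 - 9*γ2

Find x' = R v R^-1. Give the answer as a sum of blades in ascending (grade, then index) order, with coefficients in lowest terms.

~R = -258 + 306*γ12, and R ~R = 160200, so R^-1 = ~R / (160200).
R v = 3098*γ1 + 1914*γ2
Answer: -57707/6675*γ1 + 6308/2225*γ2


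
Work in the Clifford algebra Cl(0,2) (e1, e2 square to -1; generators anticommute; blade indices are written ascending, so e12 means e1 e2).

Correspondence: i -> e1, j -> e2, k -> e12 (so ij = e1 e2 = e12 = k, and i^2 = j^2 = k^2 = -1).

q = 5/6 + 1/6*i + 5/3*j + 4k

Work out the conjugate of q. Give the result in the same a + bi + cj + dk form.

In blades: q = 5/6 + 1/6*e1 + 5/3*e2 + 4*e12.
Conjugation here is Clifford conjugation: the scalar is fixed and the grade-1 and grade-2 blades all flip sign, giving 5/6 - 1/6*e1 - 5/3*e2 - 4*e12; translating back:
Answer: 5/6 - 1/6*i - 5/3*j - 4k


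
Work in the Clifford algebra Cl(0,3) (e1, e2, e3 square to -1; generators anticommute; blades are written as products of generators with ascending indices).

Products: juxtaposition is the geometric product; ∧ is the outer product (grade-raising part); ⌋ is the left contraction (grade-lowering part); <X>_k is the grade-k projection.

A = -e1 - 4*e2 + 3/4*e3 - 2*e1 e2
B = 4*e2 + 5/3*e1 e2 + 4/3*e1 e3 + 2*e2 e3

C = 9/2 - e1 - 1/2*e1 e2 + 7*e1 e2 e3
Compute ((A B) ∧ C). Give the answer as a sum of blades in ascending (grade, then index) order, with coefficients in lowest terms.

step 1: 58/3 + 7/3*e1 + 19/6*e2 + 28/3*e3 - 4*e1 e2 + 4*e1 e3 - 17/3*e2 e3 + 55/12*e1 e2 e3
step 2: 87 - 53/6*e1 + 57/4*e2 + 42*e3 - 49/2*e1 e2 + 82/3*e1 e3 - 51/2*e2 e3 + 3767/24*e1 e2 e3
Answer: 87 - 53/6*e1 + 57/4*e2 + 42*e3 - 49/2*e1 e2 + 82/3*e1 e3 - 51/2*e2 e3 + 3767/24*e1 e2 e3


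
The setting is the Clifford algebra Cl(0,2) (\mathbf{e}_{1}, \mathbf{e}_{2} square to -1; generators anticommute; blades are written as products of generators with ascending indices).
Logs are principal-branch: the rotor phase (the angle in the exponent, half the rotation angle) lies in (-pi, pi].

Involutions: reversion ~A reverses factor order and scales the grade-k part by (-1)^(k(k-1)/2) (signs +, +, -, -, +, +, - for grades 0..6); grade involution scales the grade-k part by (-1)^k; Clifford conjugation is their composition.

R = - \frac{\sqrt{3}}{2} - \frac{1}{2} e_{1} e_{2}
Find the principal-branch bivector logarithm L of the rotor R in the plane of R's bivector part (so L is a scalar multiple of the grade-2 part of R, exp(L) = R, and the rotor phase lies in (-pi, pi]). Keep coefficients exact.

The scalar part of R is - \frac{\sqrt{3}}{2}, which fixes the principal-branch rotor phase; the unit plane is then the bivector part divided by the sine of that phase, and L is that plane scaled by the phase.
Concretely: cos(phase) = - \frac{\sqrt{3}}{2} gives phase = ±\frac{5 \pi}{6}, and since phase/sin(phase) is even the sign is immaterial: L = (phase/sin(phase)) * <R>_2 = (\frac{5 \pi}{3}) * <R>_2.
Answer: - \frac{5 \pi}{6} e_{1} e_{2}


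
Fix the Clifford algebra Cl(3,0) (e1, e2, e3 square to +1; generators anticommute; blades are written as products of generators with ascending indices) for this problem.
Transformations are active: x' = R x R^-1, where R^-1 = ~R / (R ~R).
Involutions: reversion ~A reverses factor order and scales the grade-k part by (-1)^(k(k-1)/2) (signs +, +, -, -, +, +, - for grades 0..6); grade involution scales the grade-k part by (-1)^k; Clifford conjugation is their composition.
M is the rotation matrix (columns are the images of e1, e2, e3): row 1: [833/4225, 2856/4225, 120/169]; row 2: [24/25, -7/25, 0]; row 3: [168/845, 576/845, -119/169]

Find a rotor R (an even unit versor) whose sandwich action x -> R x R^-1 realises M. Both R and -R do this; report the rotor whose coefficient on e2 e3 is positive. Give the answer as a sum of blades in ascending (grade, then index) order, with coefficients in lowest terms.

Method: write R = a + b12*e1 e2 + b13*e1 e3 + b23*e2 e3 with a^2 + b12^2 + b13^2 + b23^2 = 1 (so R^-1 = ~R). Expanding the columns R e_j ~R gives tr M = 4a^2 - 1 and, from the antisymmetric part, M21 - M12 = -4a*b12, M13 - M31 = 4a*b13, M32 - M23 = -4a*b23.
Here tr M = -133/169, so a^2 = (1 + tr M)/4 = 9/169 and a = ±3/13. Taking a = 3/13: M21 - M12 = 48/169, M13 - M31 = 432/845, M32 - M23 = 576/845, giving b12 = -4/13, b13 = 36/65, b23 = -48/65, i.e. R = 3/13 - 4/13*e1 e2 + 36/65*e1 e3 - 48/65*e2 e3.
Its e2 e3 coefficient is negative, so report the other preimage -R.
Answer: -3/13 + 4/13*e1 e2 - 36/65*e1 e3 + 48/65*e2 e3. Note: both R and -R realise this M (trace -133/169); the covering map identifies them, and the e2 e3-coefficient sign is the tie-breaker.


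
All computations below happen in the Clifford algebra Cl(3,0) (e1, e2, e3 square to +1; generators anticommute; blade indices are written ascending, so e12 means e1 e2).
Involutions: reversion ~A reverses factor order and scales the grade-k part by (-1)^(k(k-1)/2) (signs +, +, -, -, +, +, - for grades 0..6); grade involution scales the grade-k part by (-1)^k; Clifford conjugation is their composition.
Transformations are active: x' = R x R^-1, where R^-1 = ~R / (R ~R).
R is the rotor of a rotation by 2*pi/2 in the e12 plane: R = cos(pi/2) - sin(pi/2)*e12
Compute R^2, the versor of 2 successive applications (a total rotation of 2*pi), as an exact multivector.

Half-angle bookkeeping: 2 applications in e12 add up to rotor phase 2*pi/2 = pi, so R^2 = cos(pi) - sin(pi)*e12.
cos(pi) = -1 and sin(pi) = 0, so R^2 = -1. The total rotation 2*pi is 1 full turn, so every vector returns to itself, yet the rotor is -1, on the OTHER sheet of the double cover (an odd number of 2*pi turns).
Answer: -1


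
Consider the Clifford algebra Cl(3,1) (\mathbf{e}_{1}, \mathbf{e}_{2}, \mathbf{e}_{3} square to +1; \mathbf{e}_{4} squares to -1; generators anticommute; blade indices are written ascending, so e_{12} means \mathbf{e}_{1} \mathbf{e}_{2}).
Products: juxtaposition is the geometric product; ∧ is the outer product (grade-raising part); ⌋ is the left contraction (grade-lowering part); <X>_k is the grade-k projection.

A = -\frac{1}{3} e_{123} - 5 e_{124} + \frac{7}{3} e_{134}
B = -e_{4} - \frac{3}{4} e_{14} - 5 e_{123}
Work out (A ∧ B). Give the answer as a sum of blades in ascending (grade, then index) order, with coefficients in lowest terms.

step 1: \frac{1}{3} e_{1234}
Answer: \frac{1}{3} e_{1234}


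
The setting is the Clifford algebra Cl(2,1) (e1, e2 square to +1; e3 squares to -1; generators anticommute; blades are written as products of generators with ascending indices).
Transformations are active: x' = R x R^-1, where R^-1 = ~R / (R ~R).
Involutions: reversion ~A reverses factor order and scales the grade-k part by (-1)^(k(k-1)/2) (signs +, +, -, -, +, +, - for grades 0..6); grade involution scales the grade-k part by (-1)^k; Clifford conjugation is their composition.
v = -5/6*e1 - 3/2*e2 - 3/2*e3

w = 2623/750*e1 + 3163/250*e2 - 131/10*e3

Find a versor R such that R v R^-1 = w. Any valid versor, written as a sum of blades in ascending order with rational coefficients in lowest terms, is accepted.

Here q(v) = q(w) = 25/36; the classical choice R = v + w = 333/125*e1 + 1394/125*e2 - 73/5*e3 then realises v -> w under the sandwich.
Answer: 333/125*e1 + 1394/125*e2 - 73/5*e3


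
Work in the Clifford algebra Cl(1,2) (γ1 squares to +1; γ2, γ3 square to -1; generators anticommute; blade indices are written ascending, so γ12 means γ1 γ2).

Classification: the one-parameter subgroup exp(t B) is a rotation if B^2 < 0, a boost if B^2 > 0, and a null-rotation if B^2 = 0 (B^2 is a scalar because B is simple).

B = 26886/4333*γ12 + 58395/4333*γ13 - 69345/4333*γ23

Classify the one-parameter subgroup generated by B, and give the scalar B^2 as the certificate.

B^2 term by term: the squares give (26886/4333)^2*(γ12)^2 + (58395/4333)^2*(γ13)^2 + (-69345/4333)^2*(γ23)^2 = 722856996/18774889*(+1) + 3409976025/18774889*(+1) + 4808729025/18774889*(-1) = -36 (each basis 2-blade squares to minus the product of its generators' squares); cross terms between blades sharing an index anticommute and cancel. So B^2 = -36.
Answer: rotation, certificate B^2 = -36. Note: conjugating B changes its blade decomposition but never the scalar B^2 = -36, whose sign settles the classification.


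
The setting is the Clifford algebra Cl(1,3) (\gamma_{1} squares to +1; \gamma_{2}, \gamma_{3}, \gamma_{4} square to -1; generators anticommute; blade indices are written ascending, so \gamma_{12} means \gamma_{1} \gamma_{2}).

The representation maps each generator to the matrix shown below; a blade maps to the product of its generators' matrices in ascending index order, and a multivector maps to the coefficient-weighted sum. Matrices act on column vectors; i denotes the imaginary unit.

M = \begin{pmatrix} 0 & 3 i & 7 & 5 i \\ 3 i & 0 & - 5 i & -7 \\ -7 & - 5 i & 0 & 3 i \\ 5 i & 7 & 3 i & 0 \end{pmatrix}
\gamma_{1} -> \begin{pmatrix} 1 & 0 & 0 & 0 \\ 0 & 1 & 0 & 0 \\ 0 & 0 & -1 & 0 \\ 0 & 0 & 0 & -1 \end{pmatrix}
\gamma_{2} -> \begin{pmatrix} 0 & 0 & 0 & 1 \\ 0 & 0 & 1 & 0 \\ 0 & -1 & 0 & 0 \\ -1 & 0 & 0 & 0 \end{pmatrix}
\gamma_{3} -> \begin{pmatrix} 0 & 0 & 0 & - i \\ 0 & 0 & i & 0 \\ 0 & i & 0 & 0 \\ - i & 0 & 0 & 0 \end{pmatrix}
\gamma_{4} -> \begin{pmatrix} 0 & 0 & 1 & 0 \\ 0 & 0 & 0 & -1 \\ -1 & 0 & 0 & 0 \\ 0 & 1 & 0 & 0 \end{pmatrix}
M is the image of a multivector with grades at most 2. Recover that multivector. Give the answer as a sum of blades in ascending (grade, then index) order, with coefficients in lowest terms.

Method: the blade images are trace-orthogonal — tr(rho(e_A) rho(e_B)^-1) = 4 if A = B and 0 otherwise — and rho(e_A)^-1 = (e_A)^2 * rho(e_A) with (e_A)^2 = +1 or -1, so the coefficient of e_A in the preimage is (e_A)^2 * tr(M rho(e_A))/4.
Nonzero projections over blades of grade <= 2: \gamma_{3}: (\gamma_{3})^2 = -1, tr(M rho(\gamma_{3})) = 20, coefficient -5; \gamma_{4}: (\gamma_{4})^2 = -1, tr(M rho(\gamma_{4})) = -28, coefficient 7; \gamma_{34}: (\gamma_{34})^2 = -1, tr(M rho(\gamma_{34})) = 12, coefficient -3. Every other blade of grade <= 2 projects to 0.
Answer: -5 \gamma_{3} + 7 \gamma_{4} - 3 \gamma_{34}


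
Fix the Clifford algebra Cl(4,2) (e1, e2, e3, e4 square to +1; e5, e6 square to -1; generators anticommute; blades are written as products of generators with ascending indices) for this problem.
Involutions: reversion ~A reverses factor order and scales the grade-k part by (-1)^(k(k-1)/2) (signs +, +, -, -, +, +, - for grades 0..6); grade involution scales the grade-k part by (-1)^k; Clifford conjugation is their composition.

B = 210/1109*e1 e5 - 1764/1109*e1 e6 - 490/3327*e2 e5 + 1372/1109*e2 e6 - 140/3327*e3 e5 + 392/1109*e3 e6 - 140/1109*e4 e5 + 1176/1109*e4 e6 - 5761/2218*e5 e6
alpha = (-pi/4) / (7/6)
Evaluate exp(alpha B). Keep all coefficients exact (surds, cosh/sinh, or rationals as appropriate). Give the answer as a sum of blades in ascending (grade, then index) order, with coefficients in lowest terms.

B^2 term by term: the squares give (210/1109)^2*(e1 e5)^2 + (-1764/1109)^2*(e1 e6)^2 + (-490/3327)^2*(e2 e5)^2 + (1372/1109)^2*(e2 e6)^2 + (-140/3327)^2*(e3 e5)^2 + (392/1109)^2*(e3 e6)^2 + (-140/1109)^2*(e4 e5)^2 + (1176/1109)^2*(e4 e6)^2 + (-5761/2218)^2*(e5 e6)^2 = 44100/1229881*(+1) + 3111696/1229881*(+1) + 240100/11068929*(+1) + 1882384/1229881*(+1) + 19600/11068929*(+1) + 153664/1229881*(+1) + 19600/1229881*(+1) + 1382976/1229881*(+1) + 33189121/4919524*(-1) = -49/36 (each basis 2-blade squares to minus the product of its generators' squares); cross terms between blades sharing an index anticommute and cancel; the commuting (index-disjoint) pairs give grade-4 terms 2*c*c'*(blade product), which cancel blade by blade — e1 e2 e5 e6: -576240/1229881 + 576240/1229881 = 0; e1 e3 e5 e6: -164640/1229881 + 164640/1229881 = 0; e1 e4 e5 e6: -493920/1229881 + 493920/1229881 = 0; e2 e3 e5 e6: 384160/3689643 - 384160/3689643 = 0; e2 e4 e5 e6: 384160/1229881 - 384160/1229881 = 0; e3 e4 e5 e6: 109760/1229881 - 109760/1229881 = 0 — confirming B is simple. So B^2 = -49/36.
B^2 = -49/36 — the series telescopes trigonometrically here: l = 7/6, alpha*l = -pi/4, so exp(alpha B) = cos(-pi/4) + (sin(-pi/4)/(7/6))*B = sqrt(2)/2 + (-3*sqrt(2)/7)*B.
Answer: sqrt(2)/2 - 90*sqrt(2)/1109*e1 e5 + 756*sqrt(2)/1109*e1 e6 + 70*sqrt(2)/1109*e2 e5 - 588*sqrt(2)/1109*e2 e6 + 20*sqrt(2)/1109*e3 e5 - 168*sqrt(2)/1109*e3 e6 + 60*sqrt(2)/1109*e4 e5 - 504*sqrt(2)/1109*e4 e6 + 2469*sqrt(2)/2218*e5 e6


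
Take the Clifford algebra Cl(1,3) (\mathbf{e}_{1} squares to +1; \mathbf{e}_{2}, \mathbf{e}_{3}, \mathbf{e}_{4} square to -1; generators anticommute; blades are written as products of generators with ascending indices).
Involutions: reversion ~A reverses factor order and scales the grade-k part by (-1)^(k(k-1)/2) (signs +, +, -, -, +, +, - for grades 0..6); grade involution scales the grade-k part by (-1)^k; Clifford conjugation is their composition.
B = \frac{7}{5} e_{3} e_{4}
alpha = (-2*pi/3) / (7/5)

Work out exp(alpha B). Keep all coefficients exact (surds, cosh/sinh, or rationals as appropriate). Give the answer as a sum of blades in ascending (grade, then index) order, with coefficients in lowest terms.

B^2 = (\frac{7}{5})^2*(e_{3} e_{4})^2 = \frac{49}{25}*(-1) = -\frac{49}{25} (a basis 2-blade squares to minus the product of its generators' squares).
B^2 = -\frac{49}{25} — circular case — the even/odd split gives cos and sin: l = \frac{7}{5}, alpha*l = - \frac{2 \pi}{3}, so exp(alpha B) = cos(- \frac{2 \pi}{3}) + (sin(- \frac{2 \pi}{3})/(\frac{7}{5}))*B = - \frac{1}{2} + (- \frac{5 \sqrt{3}}{14})*B.
Answer: - \frac{1}{2} - \frac{\sqrt{3}}{2} e_{3} e_{4}


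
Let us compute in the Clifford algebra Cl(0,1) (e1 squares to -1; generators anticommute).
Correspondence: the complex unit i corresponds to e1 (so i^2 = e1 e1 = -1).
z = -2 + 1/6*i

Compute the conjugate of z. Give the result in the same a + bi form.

In blades: z = -2 + 1/6*e1.
Conjugation here is Clifford conjugation: the scalar is fixed and the grade-1 and grade-2 blades all flip sign, giving -2 - 1/6*e1; translating back:
Answer: -2 - 1/6*i


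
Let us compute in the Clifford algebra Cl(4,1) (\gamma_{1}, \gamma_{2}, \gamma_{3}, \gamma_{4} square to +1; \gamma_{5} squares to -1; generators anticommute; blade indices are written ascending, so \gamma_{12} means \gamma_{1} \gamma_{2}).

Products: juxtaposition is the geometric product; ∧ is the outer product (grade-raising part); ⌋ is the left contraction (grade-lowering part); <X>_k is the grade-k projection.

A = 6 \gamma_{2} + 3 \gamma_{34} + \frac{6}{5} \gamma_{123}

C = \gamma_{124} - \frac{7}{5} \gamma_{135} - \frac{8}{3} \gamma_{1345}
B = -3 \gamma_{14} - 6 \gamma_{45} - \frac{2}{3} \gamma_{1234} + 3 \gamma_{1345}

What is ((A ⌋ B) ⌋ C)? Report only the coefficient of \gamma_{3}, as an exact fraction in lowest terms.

step 1: \frac{4}{5} \gamma_{4} + 2 \gamma_{12} - 9 \gamma_{15} + 4 \gamma_{134}
step 2: -\frac{63}{5} \gamma_{3} - 2 \gamma_{4} + \frac{32}{3} \gamma_{5} + \frac{4}{5} \gamma_{12} + 24 \gamma_{34} - \frac{32}{15} \gamma_{135}
Answer: -\frac{63}{5}


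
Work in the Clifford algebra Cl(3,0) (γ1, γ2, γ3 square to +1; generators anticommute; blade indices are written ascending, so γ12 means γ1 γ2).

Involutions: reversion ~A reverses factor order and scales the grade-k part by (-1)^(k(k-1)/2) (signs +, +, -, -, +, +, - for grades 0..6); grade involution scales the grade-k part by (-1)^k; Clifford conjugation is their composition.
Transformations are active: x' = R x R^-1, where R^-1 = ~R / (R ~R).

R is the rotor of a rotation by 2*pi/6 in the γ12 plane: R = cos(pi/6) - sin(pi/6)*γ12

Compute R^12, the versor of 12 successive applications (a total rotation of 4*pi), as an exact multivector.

Rotor phase runs at HALF the rotation angle; powers of one rotor simply add phase, so after 12 steps in γ12 the phase is 12*pi/6 = 2*pi and R^12 = cos(2*pi) - sin(2*pi)*γ12.
cos(2*pi) = 1 and sin(2*pi) = 0, so R^12 = 1. The total rotation 4*pi is 2 full turns, so every vector returns to itself, yet the rotor is +1, back on the identity sheet (an even number of 2*pi turns).
Answer: 1


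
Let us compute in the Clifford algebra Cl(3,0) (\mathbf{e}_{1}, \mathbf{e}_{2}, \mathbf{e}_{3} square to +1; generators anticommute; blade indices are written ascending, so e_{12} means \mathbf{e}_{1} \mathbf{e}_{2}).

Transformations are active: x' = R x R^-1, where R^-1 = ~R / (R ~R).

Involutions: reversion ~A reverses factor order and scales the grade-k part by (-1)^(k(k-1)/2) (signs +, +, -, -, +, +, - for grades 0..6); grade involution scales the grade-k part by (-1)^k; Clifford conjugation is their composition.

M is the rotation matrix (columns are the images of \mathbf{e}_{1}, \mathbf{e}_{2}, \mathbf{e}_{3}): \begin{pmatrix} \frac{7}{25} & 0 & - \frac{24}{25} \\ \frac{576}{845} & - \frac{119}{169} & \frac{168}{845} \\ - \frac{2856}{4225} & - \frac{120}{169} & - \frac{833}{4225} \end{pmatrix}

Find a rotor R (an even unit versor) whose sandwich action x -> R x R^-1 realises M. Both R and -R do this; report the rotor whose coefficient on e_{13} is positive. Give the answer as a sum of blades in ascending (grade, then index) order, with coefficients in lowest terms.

Method: write R = a + b12*e_{12} + b13*e_{13} + b23*e_{23} with a^2 + b12^2 + b13^2 + b23^2 = 1 (so R^-1 = ~R). Expanding the columns R e_j ~R gives tr M = 4a^2 - 1 and, from the antisymmetric part, M21 - M12 = -4a*b12, M13 - M31 = 4a*b13, M32 - M23 = -4a*b23.
Here tr M = -\frac{105}{169}, so a^2 = (1 + tr M)/4 = \frac{16}{169} and a = ±\frac{4}{13}. Taking a = \frac{4}{13}: M21 - M12 = \frac{576}{845}, M13 - M31 = -\frac{48}{169}, M32 - M23 = -\frac{768}{845}, giving b12 = -\frac{36}{65}, b13 = -\frac{3}{13}, b23 = \frac{48}{65}, i.e. R = \frac{4}{13} - \frac{36}{65} e_{12} - \frac{3}{13} e_{13} + \frac{48}{65} e_{23}.
Its e_{13} coefficient is negative, so report the other preimage -R.
Answer: -\frac{4}{13} + \frac{36}{65} e_{12} + \frac{3}{13} e_{13} - \frac{48}{65} e_{23}. Uniqueness: Spin(3) -> SO(3) maps R and -R to the same rotation of trace -\frac{105}{169}; fixing the sign of the e_{13} coefficient removes the ambiguity.


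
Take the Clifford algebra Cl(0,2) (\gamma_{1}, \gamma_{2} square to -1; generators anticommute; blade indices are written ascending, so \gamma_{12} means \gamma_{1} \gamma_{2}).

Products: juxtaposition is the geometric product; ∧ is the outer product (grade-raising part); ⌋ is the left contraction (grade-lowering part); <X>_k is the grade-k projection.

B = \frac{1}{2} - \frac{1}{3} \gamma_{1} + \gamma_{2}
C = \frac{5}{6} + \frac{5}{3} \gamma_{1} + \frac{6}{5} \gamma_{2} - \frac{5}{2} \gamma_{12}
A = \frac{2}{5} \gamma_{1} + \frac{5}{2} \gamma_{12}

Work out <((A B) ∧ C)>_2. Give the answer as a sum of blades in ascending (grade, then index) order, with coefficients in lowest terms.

step 1: \frac{2}{15} - \frac{23}{10} \gamma_{1} - \frac{5}{6} \gamma_{2} + \frac{33}{20} \gamma_{12}
step 2: \frac{1}{9} - \frac{61}{36} \gamma_{1} - \frac{481}{900} \gamma_{2} - \frac{593}{1800} \gamma_{12}
step 3: -\frac{593}{1800} \gamma_{12}
Answer: -\frac{593}{1800} \gamma_{12}


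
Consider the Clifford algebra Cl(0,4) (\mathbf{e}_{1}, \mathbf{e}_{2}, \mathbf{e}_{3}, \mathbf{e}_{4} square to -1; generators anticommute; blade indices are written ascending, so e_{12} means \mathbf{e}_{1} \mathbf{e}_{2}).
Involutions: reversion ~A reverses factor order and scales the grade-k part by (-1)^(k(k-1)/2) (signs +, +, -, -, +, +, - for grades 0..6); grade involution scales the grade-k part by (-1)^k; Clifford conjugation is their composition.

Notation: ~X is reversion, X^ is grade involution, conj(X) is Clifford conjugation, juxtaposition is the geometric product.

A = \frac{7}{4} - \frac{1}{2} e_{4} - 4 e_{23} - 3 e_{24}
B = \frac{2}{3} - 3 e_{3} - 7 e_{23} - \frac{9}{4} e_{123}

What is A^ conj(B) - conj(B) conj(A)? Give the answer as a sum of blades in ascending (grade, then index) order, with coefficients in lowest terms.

first term: \frac{175}{6} - 9 e_{1} + 12 e_{2} + \frac{21}{4} e_{3} + \frac{1}{3} e_{4} + \frac{115}{12} e_{23} - 2 e_{24} + \frac{39}{2} e_{34} - \frac{63}{16} e_{123} - \frac{27}{4} e_{134} + \frac{25}{2} e_{234} + \frac{9}{8} e_{1234}
second term: -\frac{161}{6} + 9 e_{1} + 12 e_{2} + \frac{21}{4} e_{3} + \frac{1}{3} e_{4} + \frac{179}{12} e_{23} + 2 e_{24} + \frac{45}{2} e_{34} - \frac{63}{16} e_{123} - \frac{27}{4} e_{134} - \frac{11}{2} e_{234} - \frac{9}{8} e_{1234}
Answer: 56 - 18 e_{1} - \frac{16}{3} e_{23} - 4 e_{24} - 3 e_{34} + 18 e_{234} + \frac{9}{4} e_{1234}
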